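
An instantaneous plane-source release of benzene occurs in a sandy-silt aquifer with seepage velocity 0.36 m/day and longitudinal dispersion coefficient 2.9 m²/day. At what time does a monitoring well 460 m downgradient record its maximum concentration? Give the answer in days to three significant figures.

1260 days

For the 1D instantaneous-source solution, setting ∂C/∂t = 0 at fixed x gives v²t² + 2Dt − x² = 0, so t = (√(D² + v²x²) − D)/v².
√(D² + v²x²) = √(2.9² + 0.36² × 460²) = 165.6; v² = 0.1296.
t = (165.6 − 2.9)/0.1296 = 1260 days (vs. the pure-advection estimate x/v = 1280 d).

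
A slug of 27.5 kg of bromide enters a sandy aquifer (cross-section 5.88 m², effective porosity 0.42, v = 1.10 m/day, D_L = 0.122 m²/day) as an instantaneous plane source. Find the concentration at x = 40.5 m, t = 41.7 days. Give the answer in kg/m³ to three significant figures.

For an instantaneous plane source, C(x,t) = M/(n_e·A·√(4πDt)) · exp(−(x−vt)²/(4Dt)), with n_e·A the pore (flow) area.
Plume center vt = 1.10 × 41.7 = 45.87 m, so the well at 40.5 m is 5.37 m upgradient of the peak.
√(4πDt) = 7.996 m, giving peak height M/(n_e·A·√(4πDt)) = 27.5/(0.42 × 5.88 × 7.996) = 1.393 kg/m³.
(x−vt)²/(4Dt) = (-5.37)²/(4 × 0.122 × 41.7) = 1.417; exp(−1.417) = 0.2424.
C = 1.393 × 0.2424 = 0.338 kg/m³.

0.338 kg/m³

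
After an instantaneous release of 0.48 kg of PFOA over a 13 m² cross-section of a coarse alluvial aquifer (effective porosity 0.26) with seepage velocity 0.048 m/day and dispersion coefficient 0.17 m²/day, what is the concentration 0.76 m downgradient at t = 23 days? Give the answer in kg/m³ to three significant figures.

For an instantaneous plane source, C(x,t) = M/(n_e·A·√(4πDt)) · exp(−(x−vt)²/(4Dt)), with n_e·A the pore (flow) area.
Plume center vt = 0.048 × 23 = 1.104 m, so the well at 0.76 m is 0.344 m upgradient of the peak.
√(4πDt) = 7.010 m, giving peak height M/(n_e·A·√(4πDt)) = 0.48/(0.26 × 13 × 7.010) = 0.02026 kg/m³.
(x−vt)²/(4Dt) = (-0.344)²/(4 × 0.17 × 23) = 0.007566; exp(−0.007566) = 0.9925.
C = 0.02026 × 0.9925 = 0.0201 kg/m³.

0.0201 kg/m³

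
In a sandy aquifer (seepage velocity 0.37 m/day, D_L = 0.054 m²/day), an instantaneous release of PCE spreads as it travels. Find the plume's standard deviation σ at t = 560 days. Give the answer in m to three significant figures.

7.78 m

Dispersive spreading gives a Gaussian with σ² = 2Dt; advection only shifts the center.
σ = √(2 × 0.054 × 560) = 7.78 m.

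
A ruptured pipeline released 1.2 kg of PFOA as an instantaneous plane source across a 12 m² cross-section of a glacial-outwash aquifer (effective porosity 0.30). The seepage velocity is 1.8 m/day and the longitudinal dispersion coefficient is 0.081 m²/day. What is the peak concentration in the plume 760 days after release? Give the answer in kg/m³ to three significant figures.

The peak of an instantaneous 1D plume sits at x = vt; there the Gaussian factor is 1 and C_max = M/(n_e·A·√(4πDt)), where n_e·A is the pore area the mass is dissolved in.
√(4πDt) = √(4π × 0.081 × 760) = 27.81 m, so C_max = 1.2/(0.30 × 12 × 27.81) = 0.0120 kg/m³.

0.0120 kg/m³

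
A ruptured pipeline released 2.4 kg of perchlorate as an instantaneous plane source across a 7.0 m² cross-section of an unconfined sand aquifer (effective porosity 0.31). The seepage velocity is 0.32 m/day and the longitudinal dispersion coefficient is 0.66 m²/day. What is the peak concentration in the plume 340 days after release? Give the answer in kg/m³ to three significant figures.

The peak of an instantaneous 1D plume sits at x = vt; there the Gaussian factor is 1 and C_max = M/(n_e·A·√(4πDt)), where n_e·A is the pore area the mass is dissolved in.
√(4πDt) = √(4π × 0.66 × 340) = 53.10 m, so C_max = 2.4/(0.31 × 7.0 × 53.10) = 0.0208 kg/m³.

0.0208 kg/m³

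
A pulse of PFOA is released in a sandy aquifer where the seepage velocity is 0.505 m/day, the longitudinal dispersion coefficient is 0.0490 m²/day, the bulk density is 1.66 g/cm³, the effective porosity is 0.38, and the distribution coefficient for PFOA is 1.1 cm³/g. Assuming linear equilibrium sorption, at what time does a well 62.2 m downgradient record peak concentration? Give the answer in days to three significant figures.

714 days

Retardation factor R = 1 + ρ_b·K_d/n = 1 + 1.66 × 1.1/0.38 = 5.805.
Sorption retards both mechanisms: v_R = v/R = 0.08699 m/day, D_R = D/R = 0.008441 m²/day.
Peak time from v_R²t² + 2D_R t − x² = 0: t = (√(D_R² + v_R²x²) − D_R)/v_R².
√(D_R² + v_R²x²) = √(0.008441² + 0.08699² × 62.2²) = 5.411; v_R² = 0.007567.
t = (5.411 − 0.008441)/0.007567 = 714 days.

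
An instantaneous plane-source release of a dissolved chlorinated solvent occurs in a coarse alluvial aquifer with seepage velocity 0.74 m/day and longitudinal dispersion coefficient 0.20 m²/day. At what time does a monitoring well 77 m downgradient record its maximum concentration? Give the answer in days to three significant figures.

104 days

For the 1D instantaneous-source solution, setting ∂C/∂t = 0 at fixed x gives v²t² + 2Dt − x² = 0, so t = (√(D² + v²x²) − D)/v².
√(D² + v²x²) = √(0.20² + 0.74² × 77²) = 56.98; v² = 0.5476.
t = (56.98 − 0.20)/0.5476 = 104 days (vs. the pure-advection estimate x/v = 104 d).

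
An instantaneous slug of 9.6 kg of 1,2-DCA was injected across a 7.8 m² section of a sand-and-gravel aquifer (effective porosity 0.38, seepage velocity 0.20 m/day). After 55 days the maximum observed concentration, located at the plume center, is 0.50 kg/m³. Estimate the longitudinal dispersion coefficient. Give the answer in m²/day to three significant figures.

0.0607 m²/day

At the plume center C_max = M/(n_e·A·√(4πDt)), so D = M²/(4πt·(n_e·A·C_max)²).
n_e·A·C_max = 0.38 × 7.8 × 0.50 = 1.482 kg/m.
D = 9.6²/(4π × 55 × 1.482²) = 0.0607 m²/day.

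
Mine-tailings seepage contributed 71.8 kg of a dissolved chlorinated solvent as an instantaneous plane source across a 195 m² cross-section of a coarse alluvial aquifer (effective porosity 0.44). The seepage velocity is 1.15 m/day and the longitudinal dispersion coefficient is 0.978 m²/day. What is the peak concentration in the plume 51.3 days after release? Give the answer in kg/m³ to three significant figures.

0.0333 kg/m³

The peak of an instantaneous 1D plume sits at x = vt; there the Gaussian factor is 1 and C_max = M/(n_e·A·√(4πDt)), where n_e·A is the pore area the mass is dissolved in.
√(4πDt) = √(4π × 0.978 × 51.3) = 25.11 m, so C_max = 71.8/(0.44 × 195 × 25.11) = 0.0333 kg/m³.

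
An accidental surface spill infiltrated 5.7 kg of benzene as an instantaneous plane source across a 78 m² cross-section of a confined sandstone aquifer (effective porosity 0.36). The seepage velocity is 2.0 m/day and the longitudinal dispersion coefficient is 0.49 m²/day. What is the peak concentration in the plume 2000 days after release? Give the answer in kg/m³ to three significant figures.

0.00183 kg/m³

The peak of an instantaneous 1D plume sits at x = vt; there the Gaussian factor is 1 and C_max = M/(n_e·A·√(4πDt)), where n_e·A is the pore area the mass is dissolved in.
√(4πDt) = √(4π × 0.49 × 2000) = 111.0 m, so C_max = 5.7/(0.36 × 78 × 111.0) = 0.00183 kg/m³.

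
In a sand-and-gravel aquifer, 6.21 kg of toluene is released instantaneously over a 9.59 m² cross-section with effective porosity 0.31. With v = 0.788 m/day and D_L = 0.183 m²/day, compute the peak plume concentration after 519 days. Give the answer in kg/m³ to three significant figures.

The peak of an instantaneous 1D plume sits at x = vt; there the Gaussian factor is 1 and C_max = M/(n_e·A·√(4πDt)), where n_e·A is the pore area the mass is dissolved in.
√(4πDt) = √(4π × 0.183 × 519) = 34.55 m, so C_max = 6.21/(0.31 × 9.59 × 34.55) = 0.0605 kg/m³.

0.0605 kg/m³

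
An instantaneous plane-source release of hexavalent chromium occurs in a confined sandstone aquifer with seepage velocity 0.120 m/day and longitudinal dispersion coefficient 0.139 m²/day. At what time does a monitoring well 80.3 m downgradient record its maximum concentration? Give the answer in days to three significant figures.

660 days

For the 1D instantaneous-source solution, setting ∂C/∂t = 0 at fixed x gives v²t² + 2Dt − x² = 0, so t = (√(D² + v²x²) − D)/v².
√(D² + v²x²) = √(0.139² + 0.120² × 80.3²) = 9.637; v² = 0.0144.
t = (9.637 − 0.139)/0.0144 = 660 days (vs. the pure-advection estimate x/v = 669 d).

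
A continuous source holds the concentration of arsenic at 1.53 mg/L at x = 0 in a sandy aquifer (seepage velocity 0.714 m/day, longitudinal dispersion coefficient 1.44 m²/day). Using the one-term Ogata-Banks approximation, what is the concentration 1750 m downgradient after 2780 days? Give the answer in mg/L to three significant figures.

For a continuous step input, C/C₀ ≈ ½·erfc((x−vt)/(2√(Dt))).
vt = 0.714 × 2780 = 1984.92 m and 2√(Dt) = 2√(1.44 × 2780) = 126.5 m.
Argument (x−vt)/(2√(Dt)) = (1750 − 1984.92)/126.5 = -1.857; ½·erfc(-1.857) = 0.9957.
C = 1.53 × 0.9957 = 1.52 mg/L.

1.52 mg/L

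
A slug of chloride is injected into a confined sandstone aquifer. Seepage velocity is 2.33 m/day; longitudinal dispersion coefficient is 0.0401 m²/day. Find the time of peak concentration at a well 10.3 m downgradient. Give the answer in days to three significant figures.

For the 1D instantaneous-source solution, setting ∂C/∂t = 0 at fixed x gives v²t² + 2Dt − x² = 0, so t = (√(D² + v²x²) − D)/v².
√(D² + v²x²) = √(0.0401² + 2.33² × 10.3²) = 24.00; v² = 5.4289.
t = (24.00 − 0.0401)/5.4289 = 4.41 days (vs. the pure-advection estimate x/v = 4.42 d).

4.41 days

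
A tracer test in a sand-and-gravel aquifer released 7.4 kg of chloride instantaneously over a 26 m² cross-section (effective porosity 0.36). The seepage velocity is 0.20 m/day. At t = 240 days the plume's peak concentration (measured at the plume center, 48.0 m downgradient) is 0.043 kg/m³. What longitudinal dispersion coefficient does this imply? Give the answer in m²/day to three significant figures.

0.112 m²/day

At the plume center C_max = M/(n_e·A·√(4πDt)), so D = M²/(4πt·(n_e·A·C_max)²).
n_e·A·C_max = 0.36 × 26 × 0.043 = 0.4025 kg/m.
D = 7.4²/(4π × 240 × 0.4025²) = 0.112 m²/day.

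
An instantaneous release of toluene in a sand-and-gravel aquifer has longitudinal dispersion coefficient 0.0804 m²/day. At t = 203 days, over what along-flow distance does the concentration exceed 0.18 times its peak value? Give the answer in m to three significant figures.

The plume is Gaussian with σ = √(2Dt) = √(2 × 0.0804 × 203) = 5.713 m.
C/C_peak = exp(−Δx²/(2σ²)) = 0.18 ⇒ Δx = σ·√(−2 ln 0.18) = 5.713 × 1.852 = 10.58 m.
Width = 2Δx = 21.2 m.

21.2 m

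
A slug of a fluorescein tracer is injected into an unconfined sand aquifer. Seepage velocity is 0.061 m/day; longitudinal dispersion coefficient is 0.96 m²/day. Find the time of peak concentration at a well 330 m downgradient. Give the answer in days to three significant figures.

For the 1D instantaneous-source solution, setting ∂C/∂t = 0 at fixed x gives v²t² + 2Dt − x² = 0, so t = (√(D² + v²x²) − D)/v².
√(D² + v²x²) = √(0.96² + 0.061² × 330²) = 20.15; v² = 0.003721.
t = (20.15 − 0.96)/0.003721 = 5160 days (vs. the pure-advection estimate x/v = 5410 d).

5160 days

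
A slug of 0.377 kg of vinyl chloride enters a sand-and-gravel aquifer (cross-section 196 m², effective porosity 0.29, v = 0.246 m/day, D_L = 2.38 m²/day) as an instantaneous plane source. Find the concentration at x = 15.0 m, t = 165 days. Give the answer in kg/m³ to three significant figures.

For an instantaneous plane source, C(x,t) = M/(n_e·A·√(4πDt)) · exp(−(x−vt)²/(4Dt)), with n_e·A the pore (flow) area.
Plume center vt = 0.246 × 165 = 40.59 m, so the well at 15.0 m is 25.59 m upgradient of the peak.
√(4πDt) = 70.25 m, giving peak height M/(n_e·A·√(4πDt)) = 0.377/(0.29 × 196 × 70.25) = 9.441e-05 kg/m³.
(x−vt)²/(4Dt) = (-25.59)²/(4 × 2.38 × 165) = 0.4169; exp(−0.4169) = 0.6591.
C = 9.441e-05 × 0.6591 = 6.22e-05 kg/m³.

6.22e-05 kg/m³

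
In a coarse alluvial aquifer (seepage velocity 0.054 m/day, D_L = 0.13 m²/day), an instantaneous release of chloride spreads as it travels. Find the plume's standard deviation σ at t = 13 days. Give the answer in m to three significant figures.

Dispersive spreading gives a Gaussian with σ² = 2Dt; advection only shifts the center.
σ = √(2 × 0.13 × 13) = 1.84 m.

1.84 m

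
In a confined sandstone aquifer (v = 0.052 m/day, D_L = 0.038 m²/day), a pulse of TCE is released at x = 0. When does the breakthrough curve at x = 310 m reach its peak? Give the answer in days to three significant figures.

For the 1D instantaneous-source solution, setting ∂C/∂t = 0 at fixed x gives v²t² + 2Dt − x² = 0, so t = (√(D² + v²x²) − D)/v².
√(D² + v²x²) = √(0.038² + 0.052² × 310²) = 16.12; v² = 0.002704.
t = (16.12 − 0.038)/0.002704 = 5950 days (vs. the pure-advection estimate x/v = 5960 d).

5950 days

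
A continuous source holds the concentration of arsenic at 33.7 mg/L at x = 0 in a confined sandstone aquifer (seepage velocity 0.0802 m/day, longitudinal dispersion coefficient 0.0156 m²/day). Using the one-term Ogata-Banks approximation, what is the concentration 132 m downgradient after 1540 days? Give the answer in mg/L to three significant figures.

3.72 mg/L

For a continuous step input, C/C₀ ≈ ½·erfc((x−vt)/(2√(Dt))).
vt = 0.0802 × 1540 = 123.508 m and 2√(Dt) = 2√(0.0156 × 1540) = 9.803 m.
Argument (x−vt)/(2√(Dt)) = (132 − 123.508)/9.803 = 0.8663; ½·erfc(0.8663) = 0.1103.
C = 33.7 × 0.1103 = 3.72 mg/L.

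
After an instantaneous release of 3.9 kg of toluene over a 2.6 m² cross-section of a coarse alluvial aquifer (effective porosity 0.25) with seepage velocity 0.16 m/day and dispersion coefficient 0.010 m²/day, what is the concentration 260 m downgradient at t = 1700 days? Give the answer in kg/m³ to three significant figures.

For an instantaneous plane source, C(x,t) = M/(n_e·A·√(4πDt)) · exp(−(x−vt)²/(4Dt)), with n_e·A the pore (flow) area.
Plume center vt = 0.16 × 1700 = 272 m, so the well at 260 m is 12 m upgradient of the peak.
√(4πDt) = 14.62 m, giving peak height M/(n_e·A·√(4πDt)) = 3.9/(0.25 × 2.6 × 14.62) = 0.4104 kg/m³.
(x−vt)²/(4Dt) = (-12)²/(4 × 0.010 × 1700) = 2.118; exp(−2.118) = 0.1203.
C = 0.4104 × 0.1203 = 0.0494 kg/m³.

0.0494 kg/m³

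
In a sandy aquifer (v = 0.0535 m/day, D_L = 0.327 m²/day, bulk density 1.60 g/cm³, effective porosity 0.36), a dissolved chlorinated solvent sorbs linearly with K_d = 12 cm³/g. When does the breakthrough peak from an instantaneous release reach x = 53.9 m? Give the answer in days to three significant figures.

Retardation factor R = 1 + ρ_b·K_d/n = 1 + 1.60 × 12/0.36 = 54.33.
Sorption retards both mechanisms: v_R = v/R = 0.0009847 m/day, D_R = D/R = 0.006019 m²/day.
Peak time from v_R²t² + 2D_R t − x² = 0: t = (√(D_R² + v_R²x²) − D_R)/v_R².
√(D_R² + v_R²x²) = √(0.006019² + 0.0009847² × 53.9²) = 0.05342; v_R² = 9.696e-07.
t = (0.05342 − 0.006019)/9.696e-07 = 48900 days.

48900 days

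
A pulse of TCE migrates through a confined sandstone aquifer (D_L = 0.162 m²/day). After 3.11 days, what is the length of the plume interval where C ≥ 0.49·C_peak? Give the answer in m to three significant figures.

2.40 m

The plume is Gaussian with σ = √(2Dt) = √(2 × 0.162 × 3.11) = 1.004 m.
C/C_peak = exp(−Δx²/(2σ²)) = 0.49 ⇒ Δx = σ·√(−2 ln 0.49) = 1.004 × 1.194 = 1.199 m.
Width = 2Δx = 2.40 m.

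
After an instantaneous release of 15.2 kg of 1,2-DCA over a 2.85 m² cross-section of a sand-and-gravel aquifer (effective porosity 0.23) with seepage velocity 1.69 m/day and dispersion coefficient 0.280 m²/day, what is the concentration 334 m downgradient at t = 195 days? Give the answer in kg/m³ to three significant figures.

0.809 kg/m³

For an instantaneous plane source, C(x,t) = M/(n_e·A·√(4πDt)) · exp(−(x−vt)²/(4Dt)), with n_e·A the pore (flow) area.
Plume center vt = 1.69 × 195 = 329.55 m, so the well at 334 m is 4.45 m downgradient of the peak.
√(4πDt) = 26.19 m, giving peak height M/(n_e·A·√(4πDt)) = 15.2/(0.23 × 2.85 × 26.19) = 0.8854 kg/m³.
(x−vt)²/(4Dt) = (4.45)²/(4 × 0.280 × 195) = 0.09067; exp(−0.09067) = 0.9133.
C = 0.8854 × 0.9133 = 0.809 kg/m³.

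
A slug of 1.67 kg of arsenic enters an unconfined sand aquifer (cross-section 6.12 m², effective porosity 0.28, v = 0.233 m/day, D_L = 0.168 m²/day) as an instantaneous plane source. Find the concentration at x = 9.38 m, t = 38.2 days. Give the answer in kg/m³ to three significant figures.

For an instantaneous plane source, C(x,t) = M/(n_e·A·√(4πDt)) · exp(−(x−vt)²/(4Dt)), with n_e·A the pore (flow) area.
Plume center vt = 0.233 × 38.2 = 8.9006 m, so the well at 9.38 m is 0.4794 m downgradient of the peak.
√(4πDt) = 8.980 m, giving peak height M/(n_e·A·√(4πDt)) = 1.67/(0.28 × 6.12 × 8.980) = 0.1085 kg/m³.
(x−vt)²/(4Dt) = (0.4794)²/(4 × 0.168 × 38.2) = 0.008953; exp(−0.008953) = 0.9911.
C = 0.1085 × 0.9911 = 0.108 kg/m³.

0.108 kg/m³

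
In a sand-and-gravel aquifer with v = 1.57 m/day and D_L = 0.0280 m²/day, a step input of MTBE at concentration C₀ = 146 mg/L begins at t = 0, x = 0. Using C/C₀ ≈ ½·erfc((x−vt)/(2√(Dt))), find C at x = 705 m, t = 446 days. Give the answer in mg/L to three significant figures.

24.7 mg/L

For a continuous step input, C/C₀ ≈ ½·erfc((x−vt)/(2√(Dt))).
vt = 1.57 × 446 = 700.22 m and 2√(Dt) = 2√(0.0280 × 446) = 7.068 m.
Argument (x−vt)/(2√(Dt)) = (705 − 700.22)/7.068 = 0.6763; ½·erfc(0.6763) = 0.1694.
C = 146 × 0.1694 = 24.7 mg/L.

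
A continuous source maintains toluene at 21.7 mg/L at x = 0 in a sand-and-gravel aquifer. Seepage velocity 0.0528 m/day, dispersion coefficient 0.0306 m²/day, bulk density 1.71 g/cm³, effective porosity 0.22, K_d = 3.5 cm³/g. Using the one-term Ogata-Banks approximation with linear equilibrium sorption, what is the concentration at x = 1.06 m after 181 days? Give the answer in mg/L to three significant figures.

2.71 mg/L

Retardation factor R = 1 + ρ_b·K_d/n = 1 + 1.71 × 3.5/0.22 = 28.20.
Sorption retards both mechanisms: v_R = v/R = 0.001872 m/day, D_R = D/R = 0.001085 m²/day.
v_R·t = 0.001872 × 181 = 0.338832 m; 2√(D_R t) = 0.8863 m; argument = (1.06 − 0.338832)/0.8863 = 0.8137.
C = C₀ × ½·erfc(0.8137) = 21.7 × 0.1249 = 2.71 mg/L.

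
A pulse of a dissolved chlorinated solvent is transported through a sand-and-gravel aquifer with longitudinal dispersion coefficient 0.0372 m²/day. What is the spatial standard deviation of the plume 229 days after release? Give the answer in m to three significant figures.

4.13 m

Dispersive spreading gives a Gaussian with σ² = 2Dt; advection only shifts the center.
σ = √(2 × 0.0372 × 229) = 4.13 m.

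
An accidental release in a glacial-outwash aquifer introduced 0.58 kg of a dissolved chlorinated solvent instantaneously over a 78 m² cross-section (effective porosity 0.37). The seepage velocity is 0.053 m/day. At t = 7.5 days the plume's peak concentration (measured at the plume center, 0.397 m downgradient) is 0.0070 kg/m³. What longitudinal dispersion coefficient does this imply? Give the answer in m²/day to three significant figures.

At the plume center C_max = M/(n_e·A·√(4πDt)), so D = M²/(4πt·(n_e·A·C_max)²).
n_e·A·C_max = 0.37 × 78 × 0.0070 = 0.2020 kg/m.
D = 0.58²/(4π × 7.5 × 0.2020²) = 0.0875 m²/day.

0.0875 m²/day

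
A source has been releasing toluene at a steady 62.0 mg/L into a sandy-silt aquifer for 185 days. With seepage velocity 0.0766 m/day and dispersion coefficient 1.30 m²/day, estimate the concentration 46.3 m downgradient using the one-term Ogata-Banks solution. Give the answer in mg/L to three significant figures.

4.43 mg/L

For a continuous step input, C/C₀ ≈ ½·erfc((x−vt)/(2√(Dt))).
vt = 0.0766 × 185 = 14.171 m and 2√(Dt) = 2√(1.30 × 185) = 31.02 m.
Argument (x−vt)/(2√(Dt)) = (46.3 − 14.171)/31.02 = 1.036; ½·erfc(1.036) = 0.07144.
C = 62.0 × 0.07144 = 4.43 mg/L.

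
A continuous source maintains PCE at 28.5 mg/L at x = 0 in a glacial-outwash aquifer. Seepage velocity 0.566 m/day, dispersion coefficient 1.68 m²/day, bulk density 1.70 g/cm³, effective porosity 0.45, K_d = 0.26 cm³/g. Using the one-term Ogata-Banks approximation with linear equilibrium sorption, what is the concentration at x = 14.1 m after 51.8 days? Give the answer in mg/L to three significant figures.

15.1 mg/L

Retardation factor R = 1 + ρ_b·K_d/n = 1 + 1.70 × 0.26/0.45 = 1.982.
Sorption retards both mechanisms: v_R = v/R = 0.2856 m/day, D_R = D/R = 0.8476 m²/day.
v_R·t = 0.2856 × 51.8 = 14.79408 m; 2√(D_R t) = 13.25 m; argument = (14.1 − 14.79408)/13.25 = -0.05238.
C = C₀ × ½·erfc(-0.05238) = 28.5 × 0.5295 = 15.1 mg/L.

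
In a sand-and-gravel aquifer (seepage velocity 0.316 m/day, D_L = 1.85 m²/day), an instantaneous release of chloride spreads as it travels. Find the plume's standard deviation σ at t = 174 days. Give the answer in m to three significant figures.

Dispersive spreading gives a Gaussian with σ² = 2Dt; advection only shifts the center.
σ = √(2 × 1.85 × 174) = 25.4 m.

25.4 m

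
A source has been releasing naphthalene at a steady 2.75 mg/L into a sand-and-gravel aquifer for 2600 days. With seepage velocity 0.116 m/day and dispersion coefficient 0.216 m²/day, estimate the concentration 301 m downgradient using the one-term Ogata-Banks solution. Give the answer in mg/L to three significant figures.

1.39 mg/L

For a continuous step input, C/C₀ ≈ ½·erfc((x−vt)/(2√(Dt))).
vt = 0.116 × 2600 = 301.6 m and 2√(Dt) = 2√(0.216 × 2600) = 47.40 m.
Argument (x−vt)/(2√(Dt)) = (301 − 301.6)/47.40 = -0.01266; ½·erfc(-0.01266) = 0.5071.
C = 2.75 × 0.5071 = 1.39 mg/L.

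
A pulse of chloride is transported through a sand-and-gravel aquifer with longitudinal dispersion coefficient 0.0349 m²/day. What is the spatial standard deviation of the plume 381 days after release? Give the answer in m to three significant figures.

Dispersive spreading gives a Gaussian with σ² = 2Dt; advection only shifts the center.
σ = √(2 × 0.0349 × 381) = 5.16 m.

5.16 m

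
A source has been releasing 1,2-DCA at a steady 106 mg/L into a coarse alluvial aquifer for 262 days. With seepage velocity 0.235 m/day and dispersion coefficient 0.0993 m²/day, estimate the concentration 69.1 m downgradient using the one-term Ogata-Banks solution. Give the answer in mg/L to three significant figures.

15.7 mg/L

For a continuous step input, C/C₀ ≈ ½·erfc((x−vt)/(2√(Dt))).
vt = 0.235 × 262 = 61.57 m and 2√(Dt) = 2√(0.0993 × 262) = 10.20 m.
Argument (x−vt)/(2√(Dt)) = (69.1 − 61.57)/10.20 = 0.7382; ½·erfc(0.7382) = 0.1482.
C = 106 × 0.1482 = 15.7 mg/L.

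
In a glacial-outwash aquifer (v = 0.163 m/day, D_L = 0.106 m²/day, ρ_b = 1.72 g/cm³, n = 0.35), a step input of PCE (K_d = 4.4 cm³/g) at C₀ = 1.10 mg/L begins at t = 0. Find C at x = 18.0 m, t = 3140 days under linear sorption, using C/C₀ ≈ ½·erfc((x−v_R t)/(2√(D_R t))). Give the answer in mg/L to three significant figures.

0.883 mg/L

Retardation factor R = 1 + ρ_b·K_d/n = 1 + 1.72 × 4.4/0.35 = 22.62.
Sorption retards both mechanisms: v_R = v/R = 0.007206 m/day, D_R = D/R = 0.004686 m²/day.
v_R·t = 0.007206 × 3140 = 22.62684 m; 2√(D_R t) = 7.672 m; argument = (18.0 − 22.62684)/7.672 = -0.6031.
C = C₀ × ½·erfc(-0.6031) = 1.10 × 0.8031 = 0.883 mg/L.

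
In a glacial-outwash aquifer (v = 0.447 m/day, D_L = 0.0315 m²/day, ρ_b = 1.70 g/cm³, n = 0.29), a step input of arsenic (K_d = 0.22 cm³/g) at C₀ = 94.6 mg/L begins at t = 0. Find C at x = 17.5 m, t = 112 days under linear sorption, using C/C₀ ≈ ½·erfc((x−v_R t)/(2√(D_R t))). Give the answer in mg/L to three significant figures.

Retardation factor R = 1 + ρ_b·K_d/n = 1 + 1.70 × 0.22/0.29 = 2.290.
Sorption retards both mechanisms: v_R = v/R = 0.1952 m/day, D_R = D/R = 0.01376 m²/day.
v_R·t = 0.1952 × 112 = 21.8624 m; 2√(D_R t) = 2.483 m; argument = (17.5 − 21.8624)/2.483 = -1.757.
C = C₀ × ½·erfc(-1.757) = 94.6 × 0.9935 = 94.0 mg/L.

94.0 mg/L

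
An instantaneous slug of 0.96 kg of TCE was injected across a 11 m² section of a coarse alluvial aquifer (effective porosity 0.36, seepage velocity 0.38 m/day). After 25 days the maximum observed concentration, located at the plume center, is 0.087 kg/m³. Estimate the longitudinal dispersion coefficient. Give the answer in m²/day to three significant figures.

0.0247 m²/day

At the plume center C_max = M/(n_e·A·√(4πDt)), so D = M²/(4πt·(n_e·A·C_max)²).
n_e·A·C_max = 0.36 × 11 × 0.087 = 0.3445 kg/m.
D = 0.96²/(4π × 25 × 0.3445²) = 0.0247 m²/day.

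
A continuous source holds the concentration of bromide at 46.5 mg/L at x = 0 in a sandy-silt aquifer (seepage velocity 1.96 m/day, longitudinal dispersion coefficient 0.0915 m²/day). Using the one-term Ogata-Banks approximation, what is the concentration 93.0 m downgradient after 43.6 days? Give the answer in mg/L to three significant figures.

For a continuous step input, C/C₀ ≈ ½·erfc((x−vt)/(2√(Dt))).
vt = 1.96 × 43.6 = 85.456 m and 2√(Dt) = 2√(0.0915 × 43.6) = 3.995 m.
Argument (x−vt)/(2√(Dt)) = (93.0 − 85.456)/3.995 = 1.888; ½·erfc(1.888) = 0.003792.
C = 46.5 × 0.003792 = 0.176 mg/L.

0.176 mg/L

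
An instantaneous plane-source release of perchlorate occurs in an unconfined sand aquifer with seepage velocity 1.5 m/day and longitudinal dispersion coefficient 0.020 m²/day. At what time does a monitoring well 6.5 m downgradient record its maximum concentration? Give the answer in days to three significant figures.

For the 1D instantaneous-source solution, setting ∂C/∂t = 0 at fixed x gives v²t² + 2Dt − x² = 0, so t = (√(D² + v²x²) − D)/v².
√(D² + v²x²) = √(0.020² + 1.5² × 6.5²) = 9.750; v² = 2.25.
t = (9.750 − 0.020)/2.25 = 4.32 days (vs. the pure-advection estimate x/v = 4.33 d).

4.32 days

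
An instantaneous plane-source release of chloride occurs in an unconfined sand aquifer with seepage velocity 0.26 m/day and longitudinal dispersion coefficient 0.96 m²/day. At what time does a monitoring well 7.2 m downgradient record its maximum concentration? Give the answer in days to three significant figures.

For the 1D instantaneous-source solution, setting ∂C/∂t = 0 at fixed x gives v²t² + 2Dt − x² = 0, so t = (√(D² + v²x²) − D)/v².
√(D² + v²x²) = √(0.96² + 0.26² × 7.2²) = 2.104; v² = 0.0676.
t = (2.104 − 0.96)/0.0676 = 16.9 days (vs. the pure-advection estimate x/v = 27.7 d).

16.9 days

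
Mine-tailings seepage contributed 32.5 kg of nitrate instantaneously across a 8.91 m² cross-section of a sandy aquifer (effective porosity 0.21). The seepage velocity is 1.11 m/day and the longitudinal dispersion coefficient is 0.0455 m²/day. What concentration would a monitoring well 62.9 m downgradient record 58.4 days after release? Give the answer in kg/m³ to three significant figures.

2.12 kg/m³

For an instantaneous plane source, C(x,t) = M/(n_e·A·√(4πDt)) · exp(−(x−vt)²/(4Dt)), with n_e·A the pore (flow) area.
Plume center vt = 1.11 × 58.4 = 64.824 m, so the well at 62.9 m is 1.924 m upgradient of the peak.
√(4πDt) = 5.779 m, giving peak height M/(n_e·A·√(4πDt)) = 32.5/(0.21 × 8.91 × 5.779) = 3.006 kg/m³.
(x−vt)²/(4Dt) = (-1.924)²/(4 × 0.0455 × 58.4) = 0.3483; exp(−0.3483) = 0.7059.
C = 3.006 × 0.7059 = 2.12 kg/m³.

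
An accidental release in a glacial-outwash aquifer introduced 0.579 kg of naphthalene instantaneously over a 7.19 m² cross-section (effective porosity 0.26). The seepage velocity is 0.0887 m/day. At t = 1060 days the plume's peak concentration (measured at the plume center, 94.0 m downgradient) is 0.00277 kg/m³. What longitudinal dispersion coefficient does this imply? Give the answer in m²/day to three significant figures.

0.939 m²/day

At the plume center C_max = M/(n_e·A·√(4πDt)), so D = M²/(4πt·(n_e·A·C_max)²).
n_e·A·C_max = 0.26 × 7.19 × 0.00277 = 0.005178 kg/m.
D = 0.579²/(4π × 1060 × 0.005178²) = 0.939 m²/day.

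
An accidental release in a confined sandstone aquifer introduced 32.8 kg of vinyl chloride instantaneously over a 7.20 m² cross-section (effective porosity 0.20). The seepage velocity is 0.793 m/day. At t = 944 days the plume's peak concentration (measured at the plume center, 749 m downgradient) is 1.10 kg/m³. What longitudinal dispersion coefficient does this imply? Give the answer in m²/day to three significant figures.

At the plume center C_max = M/(n_e·A·√(4πDt)), so D = M²/(4πt·(n_e·A·C_max)²).
n_e·A·C_max = 0.20 × 7.20 × 1.10 = 1.584 kg/m.
D = 32.8²/(4π × 944 × 1.584²) = 0.0361 m²/day.

0.0361 m²/day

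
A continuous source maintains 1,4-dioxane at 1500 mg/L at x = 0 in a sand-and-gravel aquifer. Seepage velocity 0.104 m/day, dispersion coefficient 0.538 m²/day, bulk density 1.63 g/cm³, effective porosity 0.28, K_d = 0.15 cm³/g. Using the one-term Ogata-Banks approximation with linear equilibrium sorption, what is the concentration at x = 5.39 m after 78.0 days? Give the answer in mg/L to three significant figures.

Retardation factor R = 1 + ρ_b·K_d/n = 1 + 1.63 × 0.15/0.28 = 1.873.
Sorption retards both mechanisms: v_R = v/R = 0.05553 m/day, D_R = D/R = 0.2872 m²/day.
v_R·t = 0.05553 × 78.0 = 4.33134 m; 2√(D_R t) = 9.466 m; argument = (5.39 − 4.33134)/9.466 = 0.1118.
C = C₀ × ½·erfc(0.1118) = 1500 × 0.4372 = 656 mg/L.

656 mg/L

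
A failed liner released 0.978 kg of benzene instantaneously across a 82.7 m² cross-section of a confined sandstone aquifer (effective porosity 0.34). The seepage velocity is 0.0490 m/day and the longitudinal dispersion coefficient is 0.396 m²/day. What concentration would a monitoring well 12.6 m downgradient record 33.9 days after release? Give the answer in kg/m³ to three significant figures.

0.000288 kg/m³

For an instantaneous plane source, C(x,t) = M/(n_e·A·√(4πDt)) · exp(−(x−vt)²/(4Dt)), with n_e·A the pore (flow) area.
Plume center vt = 0.0490 × 33.9 = 1.6611 m, so the well at 12.6 m is 10.9389 m downgradient of the peak.
√(4πDt) = 12.99 m, giving peak height M/(n_e·A·√(4πDt)) = 0.978/(0.34 × 82.7 × 12.99) = 0.002678 kg/m³.
(x−vt)²/(4Dt) = (10.9389)²/(4 × 0.396 × 33.9) = 2.228; exp(−2.228) = 0.1077.
C = 0.002678 × 0.1077 = 0.000288 kg/m³.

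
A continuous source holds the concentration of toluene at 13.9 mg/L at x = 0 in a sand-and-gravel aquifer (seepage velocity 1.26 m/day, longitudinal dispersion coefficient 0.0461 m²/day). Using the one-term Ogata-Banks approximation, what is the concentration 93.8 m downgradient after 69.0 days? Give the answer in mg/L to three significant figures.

0.0454 mg/L

For a continuous step input, C/C₀ ≈ ½·erfc((x−vt)/(2√(Dt))).
vt = 1.26 × 69.0 = 86.94 m and 2√(Dt) = 2√(0.0461 × 69.0) = 3.567 m.
Argument (x−vt)/(2√(Dt)) = (93.8 − 86.94)/3.567 = 1.923; ½·erfc(1.923) = 0.003269.
C = 13.9 × 0.003269 = 0.0454 mg/L.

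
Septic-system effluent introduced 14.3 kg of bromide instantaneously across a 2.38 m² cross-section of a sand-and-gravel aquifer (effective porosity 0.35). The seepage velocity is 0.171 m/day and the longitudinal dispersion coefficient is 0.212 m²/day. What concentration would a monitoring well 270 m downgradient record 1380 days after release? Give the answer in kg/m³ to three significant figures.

For an instantaneous plane source, C(x,t) = M/(n_e·A·√(4πDt)) · exp(−(x−vt)²/(4Dt)), with n_e·A the pore (flow) area.
Plume center vt = 0.171 × 1380 = 235.98 m, so the well at 270 m is 34.02 m downgradient of the peak.
√(4πDt) = 60.63 m, giving peak height M/(n_e·A·√(4πDt)) = 14.3/(0.35 × 2.38 × 60.63) = 0.2831 kg/m³.
(x−vt)²/(4Dt) = (34.02)²/(4 × 0.212 × 1380) = 0.9890; exp(−0.9890) = 0.3719.
C = 0.2831 × 0.3719 = 0.105 kg/m³.

0.105 kg/m³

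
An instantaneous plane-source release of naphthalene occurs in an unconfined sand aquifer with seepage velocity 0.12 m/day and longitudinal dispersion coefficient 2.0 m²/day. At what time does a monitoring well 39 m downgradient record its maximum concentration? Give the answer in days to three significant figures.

215 days

For the 1D instantaneous-source solution, setting ∂C/∂t = 0 at fixed x gives v²t² + 2Dt − x² = 0, so t = (√(D² + v²x²) − D)/v².
√(D² + v²x²) = √(2.0² + 0.12² × 39²) = 5.089; v² = 0.0144.
t = (5.089 − 2.0)/0.0144 = 215 days (vs. the pure-advection estimate x/v = 325 d).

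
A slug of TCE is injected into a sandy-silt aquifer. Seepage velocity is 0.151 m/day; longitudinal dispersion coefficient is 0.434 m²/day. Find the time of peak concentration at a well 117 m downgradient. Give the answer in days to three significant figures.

For the 1D instantaneous-source solution, setting ∂C/∂t = 0 at fixed x gives v²t² + 2Dt − x² = 0, so t = (√(D² + v²x²) − D)/v².
√(D² + v²x²) = √(0.434² + 0.151² × 117²) = 17.67; v² = 0.022801.
t = (17.67 − 0.434)/0.022801 = 756 days (vs. the pure-advection estimate x/v = 775 d).

756 days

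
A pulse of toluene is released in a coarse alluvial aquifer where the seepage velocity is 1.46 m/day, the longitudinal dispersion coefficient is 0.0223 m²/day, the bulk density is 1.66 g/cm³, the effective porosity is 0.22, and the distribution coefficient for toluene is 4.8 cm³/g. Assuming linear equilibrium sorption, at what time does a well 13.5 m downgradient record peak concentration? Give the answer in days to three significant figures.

344 days

Retardation factor R = 1 + ρ_b·K_d/n = 1 + 1.66 × 4.8/0.22 = 37.22.
Sorption retards both mechanisms: v_R = v/R = 0.03923 m/day, D_R = D/R = 0.0005991 m²/day.
Peak time from v_R²t² + 2D_R t − x² = 0: t = (√(D_R² + v_R²x²) − D_R)/v_R².
√(D_R² + v_R²x²) = √(0.0005991² + 0.03923² × 13.5²) = 0.5296; v_R² = 0.001539.
t = (0.5296 − 0.0005991)/0.001539 = 344 days.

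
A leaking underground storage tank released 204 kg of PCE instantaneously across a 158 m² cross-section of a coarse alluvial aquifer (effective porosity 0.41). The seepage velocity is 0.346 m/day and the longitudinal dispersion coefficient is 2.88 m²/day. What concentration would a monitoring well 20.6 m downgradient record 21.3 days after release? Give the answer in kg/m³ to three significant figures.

0.0556 kg/m³

For an instantaneous plane source, C(x,t) = M/(n_e·A·√(4πDt)) · exp(−(x−vt)²/(4Dt)), with n_e·A the pore (flow) area.
Plume center vt = 0.346 × 21.3 = 7.3698 m, so the well at 20.6 m is 13.2302 m downgradient of the peak.
√(4πDt) = 27.76 m, giving peak height M/(n_e·A·√(4πDt)) = 204/(0.41 × 158 × 27.76) = 0.1134 kg/m³.
(x−vt)²/(4Dt) = (13.2302)²/(4 × 2.88 × 21.3) = 0.7133; exp(−0.7133) = 0.4900.
C = 0.1134 × 0.4900 = 0.0556 kg/m³.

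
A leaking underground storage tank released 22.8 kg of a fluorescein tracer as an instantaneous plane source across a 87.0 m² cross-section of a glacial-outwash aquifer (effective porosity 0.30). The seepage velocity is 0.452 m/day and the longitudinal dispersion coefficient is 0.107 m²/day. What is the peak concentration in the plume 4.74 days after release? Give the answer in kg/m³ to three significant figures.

The peak of an instantaneous 1D plume sits at x = vt; there the Gaussian factor is 1 and C_max = M/(n_e·A·√(4πDt)), where n_e·A is the pore area the mass is dissolved in.
√(4πDt) = √(4π × 0.107 × 4.74) = 2.525 m, so C_max = 22.8/(0.30 × 87.0 × 2.525) = 0.346 kg/m³.

0.346 kg/m³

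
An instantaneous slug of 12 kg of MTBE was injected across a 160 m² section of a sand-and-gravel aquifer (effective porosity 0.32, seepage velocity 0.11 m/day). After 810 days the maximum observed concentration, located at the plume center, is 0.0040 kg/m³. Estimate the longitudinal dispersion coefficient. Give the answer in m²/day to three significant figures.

At the plume center C_max = M/(n_e·A·√(4πDt)), so D = M²/(4πt·(n_e·A·C_max)²).
n_e·A·C_max = 0.32 × 160 × 0.0040 = 0.2048 kg/m.
D = 12²/(4π × 810 × 0.2048²) = 0.337 m²/day.

0.337 m²/day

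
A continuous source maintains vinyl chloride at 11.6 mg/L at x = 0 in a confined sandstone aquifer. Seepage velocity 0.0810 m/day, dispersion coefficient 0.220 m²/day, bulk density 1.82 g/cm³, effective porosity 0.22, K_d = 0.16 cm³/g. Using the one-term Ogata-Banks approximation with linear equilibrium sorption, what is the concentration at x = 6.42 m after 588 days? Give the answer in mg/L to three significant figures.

10.5 mg/L

Retardation factor R = 1 + ρ_b·K_d/n = 1 + 1.82 × 0.16/0.22 = 2.324.
Sorption retards both mechanisms: v_R = v/R = 0.03485 m/day, D_R = D/R = 0.09466 m²/day.
v_R·t = 0.03485 × 588 = 20.4918 m; 2√(D_R t) = 14.92 m; argument = (6.42 − 20.4918)/14.92 = -0.9432.
C = C₀ × ½·erfc(-0.9432) = 11.6 × 0.9089 = 10.5 mg/L.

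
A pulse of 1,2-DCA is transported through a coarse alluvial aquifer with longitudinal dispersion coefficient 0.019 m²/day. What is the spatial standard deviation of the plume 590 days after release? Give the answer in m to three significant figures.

4.73 m

Dispersive spreading gives a Gaussian with σ² = 2Dt; advection only shifts the center.
σ = √(2 × 0.019 × 590) = 4.73 m.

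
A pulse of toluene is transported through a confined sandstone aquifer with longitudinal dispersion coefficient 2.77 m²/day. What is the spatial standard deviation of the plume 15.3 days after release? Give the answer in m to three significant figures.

9.21 m

Dispersive spreading gives a Gaussian with σ² = 2Dt; advection only shifts the center.
σ = √(2 × 2.77 × 15.3) = 9.21 m.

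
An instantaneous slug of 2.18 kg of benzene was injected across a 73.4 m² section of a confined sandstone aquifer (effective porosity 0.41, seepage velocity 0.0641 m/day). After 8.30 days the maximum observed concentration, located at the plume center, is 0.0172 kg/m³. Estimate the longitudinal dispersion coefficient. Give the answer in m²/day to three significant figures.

At the plume center C_max = M/(n_e·A·√(4πDt)), so D = M²/(4πt·(n_e·A·C_max)²).
n_e·A·C_max = 0.41 × 73.4 × 0.0172 = 0.5176 kg/m.
D = 2.18²/(4π × 8.30 × 0.5176²) = 0.170 m²/day.

0.170 m²/day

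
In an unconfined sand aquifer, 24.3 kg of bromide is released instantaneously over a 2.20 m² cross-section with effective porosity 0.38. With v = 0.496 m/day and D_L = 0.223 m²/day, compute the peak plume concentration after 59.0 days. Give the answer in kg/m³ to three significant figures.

The peak of an instantaneous 1D plume sits at x = vt; there the Gaussian factor is 1 and C_max = M/(n_e·A·√(4πDt)), where n_e·A is the pore area the mass is dissolved in.
√(4πDt) = √(4π × 0.223 × 59.0) = 12.86 m, so C_max = 24.3/(0.38 × 2.20 × 12.86) = 2.26 kg/m³.

2.26 kg/m³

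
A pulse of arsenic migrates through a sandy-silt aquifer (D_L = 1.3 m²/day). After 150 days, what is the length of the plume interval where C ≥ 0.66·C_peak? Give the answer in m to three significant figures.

The plume is Gaussian with σ = √(2Dt) = √(2 × 1.3 × 150) = 19.75 m.
C/C_peak = exp(−Δx²/(2σ²)) = 0.66 ⇒ Δx = σ·√(−2 ln 0.66) = 19.75 × 0.9116 = 18.00 m.
Width = 2Δx = 36.0 m.

36.0 m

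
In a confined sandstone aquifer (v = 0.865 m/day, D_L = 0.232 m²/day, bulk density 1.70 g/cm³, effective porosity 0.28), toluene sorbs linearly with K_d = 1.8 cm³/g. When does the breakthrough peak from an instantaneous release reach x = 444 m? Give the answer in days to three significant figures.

6120 days

Retardation factor R = 1 + ρ_b·K_d/n = 1 + 1.70 × 1.8/0.28 = 11.93.
Sorption retards both mechanisms: v_R = v/R = 0.07251 m/day, D_R = D/R = 0.01945 m²/day.
Peak time from v_R²t² + 2D_R t − x² = 0: t = (√(D_R² + v_R²x²) − D_R)/v_R².
√(D_R² + v_R²x²) = √(0.01945² + 0.07251² × 444²) = 32.19; v_R² = 0.005258.
t = (32.19 − 0.01945)/0.005258 = 6120 days.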